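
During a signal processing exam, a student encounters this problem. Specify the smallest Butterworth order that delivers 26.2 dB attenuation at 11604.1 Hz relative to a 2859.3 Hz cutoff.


Butterworth filter order formula:
n = log10(10^(A/10) - 1) / (2 * log10(f_stop/f_pass))
10^(26.2/10) - 1 = 415.8694
f_stop/f_pass = 11604.1 / 2859.3 = 4.0584
n = 2.1525 -> ceil = 3

3


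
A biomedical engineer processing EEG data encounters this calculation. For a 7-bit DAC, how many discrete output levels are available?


Number of quantization levels = 2^N
= 2^7
= 128

128


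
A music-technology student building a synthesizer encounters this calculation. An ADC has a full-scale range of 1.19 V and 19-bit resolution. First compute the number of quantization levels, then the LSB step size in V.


Step 1 — number of quantization levels:
L = 2^N = 2^19 = 524288

Step 2 — LSB step size:
delta = Vfs / L
      = 1.19 / 524288
      = 2.27e-06 V

Levels = 524288; step size = 2.27e-06 V


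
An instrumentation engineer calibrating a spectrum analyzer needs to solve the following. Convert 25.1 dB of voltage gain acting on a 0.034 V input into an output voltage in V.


Output voltage from dB gain:
V_out = V_in * 10^(gain_dB / 20)
      = 0.034 * 10^(25.1 / 20)
      = 0.034 * 17.988709
      = 0.6116 V

0.6116 V


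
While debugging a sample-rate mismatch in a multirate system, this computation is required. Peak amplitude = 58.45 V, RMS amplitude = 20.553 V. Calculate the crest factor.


Crest factor is the ratio of peak to RMS:
CF = V_peak / V_rms
   = 58.45 / 20.553
   = 2.8439

2.8439


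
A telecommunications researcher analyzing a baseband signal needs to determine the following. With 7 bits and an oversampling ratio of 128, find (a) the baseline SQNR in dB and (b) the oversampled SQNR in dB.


Step 1 — baseline SQNR at Nyquist:
SQNR_base = 6.02*N + 1.76
          = 6.02*7 + 1.76
          = 43.9 dB

Step 2 — oversampling processing gain:
G = 10*log10(OSR) = 10*log10(128) = 21.07 dB

Step 3 — total:
SQNR_total = 43.9 + 21.07 = 64.97 dB

Base SQNR = 43.9 dB; oversampled SQNR = 64.97 dB


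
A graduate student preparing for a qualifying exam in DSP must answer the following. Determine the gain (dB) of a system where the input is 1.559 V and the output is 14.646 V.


Voltage gain in dB:
G = 20 * log10(Vout / Vin)
  = 20 * log10(14.646 / 1.559)
  = 20 * log10(9.394484)
  = 20 * 0.972873
  = 19.46 dB

19.46 dB


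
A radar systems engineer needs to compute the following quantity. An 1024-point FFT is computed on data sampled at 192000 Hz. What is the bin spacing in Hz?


DFT frequency resolution:
df = fs / N
   = 192000 / 1024
   = 187.5 Hz

187.5 Hz


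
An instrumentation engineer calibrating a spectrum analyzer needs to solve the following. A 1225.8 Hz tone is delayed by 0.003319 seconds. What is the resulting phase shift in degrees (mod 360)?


Phase shift from frequency and time delay:
phi = 360 * f * t_delay
    = 360 * 1225.8 * 0.003319
    = 1464.63 degrees
    mod 360 = 24.63 degrees

24.63 degrees


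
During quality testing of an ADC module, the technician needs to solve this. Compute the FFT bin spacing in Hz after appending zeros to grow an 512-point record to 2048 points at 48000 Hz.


Frequency resolution after zero-padding:
N_padded = 512 * 4 = 2048
df = fs / N_padded
   = 48000 / 2048
   = 23.4375 Hz

23.4375 Hz


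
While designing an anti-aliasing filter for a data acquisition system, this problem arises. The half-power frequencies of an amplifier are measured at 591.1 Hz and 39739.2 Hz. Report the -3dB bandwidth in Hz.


Bandwidth is the difference of -3dB frequencies:
BW = f_high - f_low
   = 39739.2 - 591.1
   = 39148.1 Hz

39148.1 Hz


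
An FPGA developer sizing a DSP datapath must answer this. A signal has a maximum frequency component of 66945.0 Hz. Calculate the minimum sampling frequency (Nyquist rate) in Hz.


The Nyquist rate is twice the maximum frequency component.
fs_min = 2 * fmax
      = 2 * 66945.0
      = 133890.0 Hz

133890.0


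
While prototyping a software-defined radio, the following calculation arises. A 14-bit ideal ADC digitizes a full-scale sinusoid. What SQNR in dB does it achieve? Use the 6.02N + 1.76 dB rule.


Theoretical SNR for a full-scale sinusoid:
SNR = 6.02 * N + 1.76
    = 6.02 * 14 + 1.76
    = 84.28 + 1.76
    = 86.04 dB

86.04 dB


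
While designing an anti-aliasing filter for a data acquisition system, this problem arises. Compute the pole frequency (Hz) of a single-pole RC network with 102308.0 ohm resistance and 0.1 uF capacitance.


Cutoff frequency of a first-order RC filter:
fc = 1 / (2 * pi * R * C)
C = 0.1 uF = 1e-07 F
fc = 1 / (2 * pi * 102308.0 * 1e-07)
   = 1 / 0.064282012240693
   = 15.556451 Hz

15.556451 Hz


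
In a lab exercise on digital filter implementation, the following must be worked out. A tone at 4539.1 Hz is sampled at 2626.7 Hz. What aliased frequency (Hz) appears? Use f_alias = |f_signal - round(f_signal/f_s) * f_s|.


Compute the nearest integer multiple of fs to the signal:
n = round(4539.1 / 2626.7) = 2
f_alias = |4539.1 - 2 * 2626.7|
        = |4539.1 - 5253.4|
        = 714.3 Hz

714.3


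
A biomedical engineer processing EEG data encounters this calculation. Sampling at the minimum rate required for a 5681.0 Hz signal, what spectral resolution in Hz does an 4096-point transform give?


Step 1 — Nyquist sampling rate:
fs = 2 * fmax = 2 * 5681.0 = 11362.0 Hz

Step 2 — DFT bin spacing:
df = fs / N = 11362.0 / 4096 = 2.7739 Hz

2.7739 Hz


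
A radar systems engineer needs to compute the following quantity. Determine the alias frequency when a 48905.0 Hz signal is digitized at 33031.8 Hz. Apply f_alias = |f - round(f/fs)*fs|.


Compute the nearest integer multiple of fs to the signal:
n = round(48905.0 / 33031.8) = 1
f_alias = |48905.0 - 1 * 33031.8|
        = |48905.0 - 33031.8|
        = 15873.2 Hz

15873.2


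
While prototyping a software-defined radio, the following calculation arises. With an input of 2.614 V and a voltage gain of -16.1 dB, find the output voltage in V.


Output voltage from dB gain:
V_out = V_in * 10^(gain_dB / 20)
      = 2.614 * 10^(-16.1 / 20)
      = 2.614 * 0.156675
      = 0.4095 V

0.4095 V


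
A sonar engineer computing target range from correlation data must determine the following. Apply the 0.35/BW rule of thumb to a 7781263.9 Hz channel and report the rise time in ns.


Rise time from bandwidth relationship:
tr = 0.35 / BW
   = 0.35 / 7781263.9
   = 4.497983933e-08 s
   = 44.9798 ns

44.9798 ns


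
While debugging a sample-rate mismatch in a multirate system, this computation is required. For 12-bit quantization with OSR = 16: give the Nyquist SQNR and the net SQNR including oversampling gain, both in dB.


Step 1 — baseline SQNR at Nyquist:
SQNR_base = 6.02*N + 1.76
          = 6.02*12 + 1.76
          = 74.0 dB

Step 2 — oversampling processing gain:
G = 10*log10(OSR) = 10*log10(16) = 12.04 dB

Step 3 — total:
SQNR_total = 74.0 + 12.04 = 86.04 dB

Base SQNR = 74.0 dB; oversampled SQNR = 86.04 dB


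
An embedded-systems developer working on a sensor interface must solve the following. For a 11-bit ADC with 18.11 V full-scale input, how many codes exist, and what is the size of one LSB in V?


Step 1 — number of quantization levels:
L = 2^N = 2^11 = 2048

Step 2 — LSB step size:
delta = Vfs / L
      = 18.11 / 2048
      = 0.00884277 V

Levels = 2048; step size = 0.00884277 V


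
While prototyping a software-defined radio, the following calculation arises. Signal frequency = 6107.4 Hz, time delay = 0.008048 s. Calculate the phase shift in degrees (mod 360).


Phase shift from frequency and time delay:
phi = 360 * f * t_delay
    = 360 * 6107.4 * 0.008048
    = 17694.85 degrees
    mod 360 = 54.85 degrees

54.85 degrees


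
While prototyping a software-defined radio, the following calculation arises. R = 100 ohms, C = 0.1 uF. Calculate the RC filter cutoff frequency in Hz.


Cutoff frequency of a first-order RC filter:
fc = 1 / (2 * pi * R * C)
C = 0.1 uF = 1e-07 F
fc = 1 / (2 * pi * 100 * 1e-07)
   = 1 / 6.2831853071796e-05
   = 15915.494309 Hz

15915.494309 Hz


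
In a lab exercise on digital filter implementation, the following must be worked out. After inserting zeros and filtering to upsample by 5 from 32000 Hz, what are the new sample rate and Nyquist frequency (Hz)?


Step 1 — output sample rate after interpolation by L:
fs_out = L * fs_in = 5 * 32000 = 160000 Hz

Step 2 — Nyquist frequency of the output stream:
f_Nyq = fs_out / 2 = 160000 / 2 = 80000.0 Hz

fs_out = 160000 Hz; f_Nyquist = 80000.0 Hz


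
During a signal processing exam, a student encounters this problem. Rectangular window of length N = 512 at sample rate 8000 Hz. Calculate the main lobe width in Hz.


Main lobe width for a rectangular window:
Width = 2 * fs / N
      = 2 * 8000 / 512
      = 16000 / 512
      = 31.25 Hz

31.25 Hz


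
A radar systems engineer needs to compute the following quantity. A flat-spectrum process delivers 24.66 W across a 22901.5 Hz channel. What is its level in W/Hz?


Power spectral density:
PSD = P / BW
    = 24.66 / 22901.5
    = 0.00107679 W/Hz

0.00107679 W/Hz


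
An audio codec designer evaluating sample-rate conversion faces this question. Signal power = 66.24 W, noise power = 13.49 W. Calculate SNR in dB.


SNR in decibels:
SNR = 10 * log10(Ps / Pn)
    = 10 * log10(66.24 / 13.49)
    = 10 * log10(4.9103)
    = 10 * 0.6911
    = 6.91 dB

6.91 dB


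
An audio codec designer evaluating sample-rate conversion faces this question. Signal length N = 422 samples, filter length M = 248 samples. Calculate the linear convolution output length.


Linear convolution output length:
L = N + M - 1
  = 422 + 248 - 1
  = 669 samples

669


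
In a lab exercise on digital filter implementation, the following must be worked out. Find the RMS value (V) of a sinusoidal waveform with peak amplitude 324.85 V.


RMS voltage for a sinusoidal waveform:
V_rms = V_peak / sqrt(2)
      = 324.85 / 1.414214
      = 229.704 V

229.704 V


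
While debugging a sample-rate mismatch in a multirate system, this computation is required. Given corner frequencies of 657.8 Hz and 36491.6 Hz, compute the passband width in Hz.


Bandwidth is the difference of -3dB frequencies:
BW = f_high - f_low
   = 36491.6 - 657.8
   = 35833.8 Hz

35833.8 Hz


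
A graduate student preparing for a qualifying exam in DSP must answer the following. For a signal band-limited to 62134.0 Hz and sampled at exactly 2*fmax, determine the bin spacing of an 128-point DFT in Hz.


Step 1 — Nyquist sampling rate:
fs = 2 * fmax = 2 * 62134.0 = 124268.0 Hz

Step 2 — DFT bin spacing:
df = fs / N = 124268.0 / 128 = 970.8438 Hz

970.8438 Hz


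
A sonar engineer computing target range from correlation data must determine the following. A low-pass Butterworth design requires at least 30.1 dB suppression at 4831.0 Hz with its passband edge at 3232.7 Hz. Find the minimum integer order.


Butterworth filter order formula:
n = log10(10^(A/10) - 1) / (2 * log10(f_stop/f_pass))
10^(30.1/10) - 1 = 1022.293
f_stop/f_pass = 4831.0 / 3232.7 = 1.4944
n = 8.6248 -> ceil = 9

9


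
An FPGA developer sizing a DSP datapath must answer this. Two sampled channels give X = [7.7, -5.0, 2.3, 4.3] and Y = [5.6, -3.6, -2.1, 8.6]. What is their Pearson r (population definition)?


Pearson correlation coefficient (population):
r = cov(X,Y) / (std(X) * std(Y))
Mean X = 2.325, Mean Y = 2.125
Cov(X,Y) = 18.376875
Std(X) = 4.648857, Std(Y) = 5.114379
r = 0.7729

0.7729


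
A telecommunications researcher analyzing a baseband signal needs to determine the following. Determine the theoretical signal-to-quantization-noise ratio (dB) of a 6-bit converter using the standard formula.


Theoretical SNR for a full-scale sinusoid:
SNR = 6.02 * N + 1.76
    = 6.02 * 6 + 1.76
    = 36.12 + 1.76
    = 37.88 dB

37.88 dB


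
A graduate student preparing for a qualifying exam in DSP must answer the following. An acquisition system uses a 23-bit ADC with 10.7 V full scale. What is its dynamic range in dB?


Dynamic range from full-scale to LSB:
V_min = V_max / 2^bits = 10.7 / 2^23
DR = 20 * log10(V_max / V_min)
   = 20 * log10(2^23)
   = 20 * 23 * log10(2)
   = 138.47 dB

138.47 dB


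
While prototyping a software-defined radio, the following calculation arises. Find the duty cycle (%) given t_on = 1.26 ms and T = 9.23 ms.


Duty cycle as a percentage:
DC = (t_on / T) * 100
   = (1.26 / 9.23) * 100
   = 0.136511 * 100
   = 13.65 %

13.65 %


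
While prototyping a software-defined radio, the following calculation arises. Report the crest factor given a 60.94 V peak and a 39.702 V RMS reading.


Crest factor is the ratio of peak to RMS:
CF = V_peak / V_rms
   = 60.94 / 39.702
   = 1.5349

1.5349


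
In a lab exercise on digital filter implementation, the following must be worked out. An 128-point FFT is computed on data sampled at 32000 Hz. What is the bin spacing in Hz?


DFT frequency resolution:
df = fs / N
   = 32000 / 128
   = 250.0 Hz

250.0 Hz


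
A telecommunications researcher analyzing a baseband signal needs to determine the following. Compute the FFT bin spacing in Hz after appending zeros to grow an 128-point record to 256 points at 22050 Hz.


Frequency resolution after zero-padding:
N_padded = 128 * 2 = 256
df = fs / N_padded
   = 22050 / 256
   = 86.1328 Hz

86.1328 Hz


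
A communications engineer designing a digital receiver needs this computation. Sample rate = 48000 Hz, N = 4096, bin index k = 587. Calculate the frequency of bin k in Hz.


Frequency of DFT bin k:
f_k = k * fs / N
    = 587 * 48000 / 4096
    = 28176000 / 4096
    = 6878.906 Hz

6878.906 Hz


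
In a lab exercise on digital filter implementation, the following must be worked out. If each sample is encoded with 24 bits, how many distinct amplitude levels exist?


Number of quantization levels = 2^N
= 2^24
= 16777216

16777216


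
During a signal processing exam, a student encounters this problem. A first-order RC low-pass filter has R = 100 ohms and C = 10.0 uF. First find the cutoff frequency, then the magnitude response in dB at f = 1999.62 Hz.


Step 1 — cutoff frequency:
fc = 1 / (2*pi*R*C)
C = 10.0 uF = 1e-05 F
fc = 1 / (2*pi*100*1e-05)
   = 159.155 Hz

Step 2 — magnitude at f = 1999.62 Hz:
|H(f)| = 1 / sqrt(1 + (f/fc)^2)
f/fc = 1999.62 / 159.155 = 12.563979
|H| = 1 / sqrt(1 + 157.853568) = 0.0793417
|H|_dB = 20*log10(0.0793417) = -22.01 dB

fc = 159.155 Hz; |H(1999.62 Hz)| = -22.01 dB


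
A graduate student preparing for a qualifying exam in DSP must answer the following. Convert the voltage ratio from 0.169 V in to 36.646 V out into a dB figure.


Voltage gain in dB:
G = 20 * log10(Vout / Vin)
  = 20 * log10(36.646 / 0.169)
  = 20 * log10(216.840237)
  = 20 * 2.33614
  = 46.72 dB

46.72 dB


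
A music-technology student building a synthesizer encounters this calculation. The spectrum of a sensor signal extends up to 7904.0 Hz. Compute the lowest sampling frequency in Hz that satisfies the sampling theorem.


The Nyquist rate is twice the maximum frequency component.
fs_min = 2 * fmax
      = 2 * 7904.0
      = 15808.0 Hz

15808.0


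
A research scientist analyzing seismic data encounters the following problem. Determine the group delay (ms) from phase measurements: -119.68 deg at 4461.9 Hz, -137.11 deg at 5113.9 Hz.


Group delay from phase difference:
tau = -d(phi)/d(omega)
d(phi) = -17.43 deg = -0.304211 rad
d(omega) = 2*pi*(5113.9 - 4461.9) = 4096.6368 rad/s
tau = -(-0.304211) / 4096.6368
    = 0.0743 ms

0.0743 ms


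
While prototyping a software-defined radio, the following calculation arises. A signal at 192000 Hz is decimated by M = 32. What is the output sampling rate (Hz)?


Decimation reduces the sample rate:
fs_out = fs_in / M
       = 192000 / 32
       = 6000.0 Hz

6000.0 Hz


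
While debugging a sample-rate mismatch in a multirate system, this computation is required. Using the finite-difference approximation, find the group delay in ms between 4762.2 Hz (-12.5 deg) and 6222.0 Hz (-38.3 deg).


Group delay from phase difference:
tau = -d(phi)/d(omega)
d(phi) = -25.8 deg = -0.450295 rad
d(omega) = 2*pi*(6222.0 - 4762.2) = 9172.1939 rad/s
tau = -(-0.450295) / 9172.1939
    = 0.0491 ms

0.0491 ms


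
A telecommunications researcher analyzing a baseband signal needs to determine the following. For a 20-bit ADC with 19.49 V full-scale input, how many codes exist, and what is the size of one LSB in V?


Step 1 — number of quantization levels:
L = 2^N = 2^20 = 1048576

Step 2 — LSB step size:
delta = Vfs / L
      = 19.49 / 1048576
      = 1.859e-05 V

Levels = 1048576; step size = 1.859e-05 V


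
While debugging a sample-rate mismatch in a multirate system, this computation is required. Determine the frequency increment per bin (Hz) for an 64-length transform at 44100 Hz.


DFT frequency resolution:
df = fs / N
   = 44100 / 64
   = 689.0625 Hz

689.0625 Hz


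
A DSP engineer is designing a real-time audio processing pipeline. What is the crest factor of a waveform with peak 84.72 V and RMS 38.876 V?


Crest factor is the ratio of peak to RMS:
CF = V_peak / V_rms
   = 84.72 / 38.876
   = 2.1792

2.1792


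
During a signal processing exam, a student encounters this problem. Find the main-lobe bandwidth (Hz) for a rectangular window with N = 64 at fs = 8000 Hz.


Main lobe width for a rectangular window:
Width = 2 * fs / N
      = 2 * 8000 / 64
      = 16000 / 64
      = 250.0 Hz

250.0 Hz


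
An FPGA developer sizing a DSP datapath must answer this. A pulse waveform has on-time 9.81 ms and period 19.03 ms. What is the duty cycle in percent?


Duty cycle as a percentage:
DC = (t_on / T) * 100
   = (9.81 / 19.03) * 100
   = 0.515502 * 100
   = 51.55 %

51.55 %


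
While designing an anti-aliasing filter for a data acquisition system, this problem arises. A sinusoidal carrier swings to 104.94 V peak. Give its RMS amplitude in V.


RMS voltage for a sinusoidal waveform:
V_rms = V_peak / sqrt(2)
      = 104.94 / 1.414214
      = 74.204 V

74.204 V


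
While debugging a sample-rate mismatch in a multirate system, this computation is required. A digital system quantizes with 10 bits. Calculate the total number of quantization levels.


Number of quantization levels = 2^N
= 2^10
= 1024

1024


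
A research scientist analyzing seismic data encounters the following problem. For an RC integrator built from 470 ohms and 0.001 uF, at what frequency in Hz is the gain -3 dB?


Cutoff frequency of a first-order RC filter:
fc = 1 / (2 * pi * R * C)
C = 0.001 uF = 1e-09 F
fc = 1 / (2 * pi * 470 * 1e-09)
   = 1 / 2.9530970943744e-06
   = 338627.538493 Hz

338627.538493 Hz


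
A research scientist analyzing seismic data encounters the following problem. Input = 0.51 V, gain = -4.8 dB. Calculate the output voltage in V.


Output voltage from dB gain:
V_out = V_in * 10^(gain_dB / 20)
      = 0.51 * 10^(-4.8 / 20)
      = 0.51 * 0.57544
      = 0.2935 V

0.2935 V


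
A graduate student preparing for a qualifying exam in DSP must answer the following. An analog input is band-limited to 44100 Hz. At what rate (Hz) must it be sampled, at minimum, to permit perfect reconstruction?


The Nyquist rate is twice the maximum frequency component.
fs_min = 2 * fmax
      = 2 * 44100
      = 88200 Hz

88200


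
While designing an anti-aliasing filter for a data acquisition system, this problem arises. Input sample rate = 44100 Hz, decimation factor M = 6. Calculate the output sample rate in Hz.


Decimation reduces the sample rate:
fs_out = fs_in / M
       = 44100 / 6
       = 7350.0 Hz

7350.0 Hz


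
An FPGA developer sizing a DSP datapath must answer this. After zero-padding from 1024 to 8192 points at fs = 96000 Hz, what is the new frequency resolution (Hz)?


Frequency resolution after zero-padding:
N_padded = 1024 * 8 = 8192
df = fs / N_padded
   = 96000 / 8192
   = 11.7188 Hz

11.7188 Hz


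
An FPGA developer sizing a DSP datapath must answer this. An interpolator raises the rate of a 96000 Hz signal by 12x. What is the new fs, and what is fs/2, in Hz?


Step 1 — output sample rate after interpolation by L:
fs_out = L * fs_in = 12 * 96000 = 1152000 Hz

Step 2 — Nyquist frequency of the output stream:
f_Nyq = fs_out / 2 = 1152000 / 2 = 576000.0 Hz

fs_out = 1152000 Hz; f_Nyquist = 576000.0 Hz


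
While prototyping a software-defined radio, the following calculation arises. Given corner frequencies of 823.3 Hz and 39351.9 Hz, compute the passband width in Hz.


Bandwidth is the difference of -3dB frequencies:
BW = f_high - f_low
   = 39351.9 - 823.3
   = 38528.6 Hz

38528.6 Hz


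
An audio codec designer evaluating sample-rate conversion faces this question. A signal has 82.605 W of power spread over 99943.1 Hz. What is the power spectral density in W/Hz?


Power spectral density:
PSD = P / BW
    = 82.605 / 99943.1
    = 0.00082652 W/Hz

0.00082652 W/Hz


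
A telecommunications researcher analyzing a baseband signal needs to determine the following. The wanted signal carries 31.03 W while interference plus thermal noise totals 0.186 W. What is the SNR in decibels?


SNR in decibels:
SNR = 10 * log10(Ps / Pn)
    = 10 * log10(31.03 / 0.186)
    = 10 * log10(166.828)
    = 10 * 2.2223
    = 22.22 dB

22.22 dB


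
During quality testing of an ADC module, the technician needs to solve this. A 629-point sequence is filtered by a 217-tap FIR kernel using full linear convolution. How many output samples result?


Linear convolution output length:
L = N + M - 1
  = 629 + 217 - 1
  = 845 samples

845


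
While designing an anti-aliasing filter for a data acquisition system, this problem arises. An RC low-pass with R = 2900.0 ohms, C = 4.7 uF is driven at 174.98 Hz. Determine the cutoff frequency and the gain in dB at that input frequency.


Step 1 — cutoff frequency:
fc = 1 / (2*pi*R*C)
C = 4.7 uF = 4.7e-06 F
fc = 1 / (2*pi*2900.0*4.7e-06)
   = 11.6768 Hz

Step 2 — magnitude at f = 174.98 Hz:
|H(f)| = 1 / sqrt(1 + (f/fc)^2)
f/fc = 174.98 / 11.6768 = 14.98527
|H| = 1 / sqrt(1 + 224.558317) = 0.0665841
|H|_dB = 20*log10(0.0665841) = -23.53 dB

fc = 11.6768 Hz; |H(174.98 Hz)| = -23.53 dB


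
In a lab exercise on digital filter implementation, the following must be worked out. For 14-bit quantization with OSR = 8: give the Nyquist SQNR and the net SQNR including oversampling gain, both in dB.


Step 1 — baseline SQNR at Nyquist:
SQNR_base = 6.02*N + 1.76
          = 6.02*14 + 1.76
          = 86.04 dB

Step 2 — oversampling processing gain:
G = 10*log10(OSR) = 10*log10(8) = 9.03 dB

Step 3 — total:
SQNR_total = 86.04 + 9.03 = 95.07 dB

Base SQNR = 86.04 dB; oversampled SQNR = 95.07 dB


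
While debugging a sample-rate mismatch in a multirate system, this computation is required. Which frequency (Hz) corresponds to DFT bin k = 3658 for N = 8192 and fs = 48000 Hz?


Frequency of DFT bin k:
f_k = k * fs / N
    = 3658 * 48000 / 8192
    = 175584000 / 8192
    = 21433.594 Hz

21433.594 Hz


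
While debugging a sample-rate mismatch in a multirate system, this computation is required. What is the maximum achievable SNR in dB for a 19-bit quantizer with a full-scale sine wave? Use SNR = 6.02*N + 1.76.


Theoretical SNR for a full-scale sinusoid:
SNR = 6.02 * N + 1.76
    = 6.02 * 19 + 1.76
    = 114.38 + 1.76
    = 116.14 dB

116.14 dB


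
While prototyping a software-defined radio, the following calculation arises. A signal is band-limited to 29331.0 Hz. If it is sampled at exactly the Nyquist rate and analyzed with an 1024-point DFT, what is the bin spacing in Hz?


Step 1 — Nyquist sampling rate:
fs = 2 * fmax = 2 * 29331.0 = 58662.0 Hz

Step 2 — DFT bin spacing:
df = fs / N = 58662.0 / 1024 = 57.2871 Hz

57.2871 Hz


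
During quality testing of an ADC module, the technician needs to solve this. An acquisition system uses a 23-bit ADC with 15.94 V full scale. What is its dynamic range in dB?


Dynamic range from full-scale to LSB:
V_min = V_max / 2^bits = 15.94 / 2^23
DR = 20 * log10(V_max / V_min)
   = 20 * log10(2^23)
   = 20 * 23 * log10(2)
   = 138.47 dB

138.47 dB


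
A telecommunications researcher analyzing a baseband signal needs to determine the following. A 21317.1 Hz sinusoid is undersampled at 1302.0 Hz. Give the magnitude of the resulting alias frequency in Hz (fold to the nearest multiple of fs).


Compute the nearest integer multiple of fs to the signal:
n = round(21317.1 / 1302.0) = 16
f_alias = |21317.1 - 16 * 1302.0|
        = |21317.1 - 20832.0|
        = 485.1 Hz

485.1


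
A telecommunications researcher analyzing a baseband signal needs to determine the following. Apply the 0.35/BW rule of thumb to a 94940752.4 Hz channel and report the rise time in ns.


Rise time from bandwidth relationship:
tr = 0.35 / BW
   = 0.35 / 94940752.4
   = 3.686509651e-09 s
   = 3.6865 ns

3.6865 ns


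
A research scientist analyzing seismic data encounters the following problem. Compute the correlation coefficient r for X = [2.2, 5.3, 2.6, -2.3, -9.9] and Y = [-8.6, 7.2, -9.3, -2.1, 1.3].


Pearson correlation coefficient (population):
r = cov(X,Y) / (std(X) * std(Y))
Mean X = -0.42, Mean Y = -2.3
Cov(X,Y) = -3.562
Std(X) = 5.331191, Std(Y) = 6.195805
r = -0.1078

-0.1078


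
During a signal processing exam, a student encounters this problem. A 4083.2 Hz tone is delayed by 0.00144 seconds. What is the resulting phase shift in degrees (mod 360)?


Phase shift from frequency and time delay:
phi = 360 * f * t_delay
    = 360 * 4083.2 * 0.00144
    = 2116.73 degrees
    mod 360 = 316.73 degrees

316.73 degrees


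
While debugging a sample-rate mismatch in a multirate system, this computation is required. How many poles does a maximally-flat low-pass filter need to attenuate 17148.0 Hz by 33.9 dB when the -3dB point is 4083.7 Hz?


Butterworth filter order formula:
n = log10(10^(A/10) - 1) / (2 * log10(f_stop/f_pass))
10^(33.9/10) - 1 = 2453.7089
f_stop/f_pass = 17148.0 / 4083.7 = 4.1991
n = 2.7199 -> ceil = 3

3


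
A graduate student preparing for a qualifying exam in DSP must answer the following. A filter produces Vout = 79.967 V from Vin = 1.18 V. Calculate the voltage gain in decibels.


Voltage gain in dB:
G = 20 * log10(Vout / Vin)
  = 20 * log10(79.967 / 1.18)
  = 20 * log10(67.768644)
  = 20 * 1.831029
  = 36.62 dB

36.62 dB


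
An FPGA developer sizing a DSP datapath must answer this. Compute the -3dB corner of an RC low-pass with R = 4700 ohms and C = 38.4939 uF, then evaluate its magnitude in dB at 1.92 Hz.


Step 1 — cutoff frequency:
fc = 1 / (2*pi*R*C)
C = 38.4939 uF = 3.84939e-05 F
fc = 1 / (2*pi*4700*3.84939e-05)
   = 0.879691 Hz

Step 2 — magnitude at f = 1.92 Hz:
|H(f)| = 1 / sqrt(1 + (f/fc)^2)
f/fc = 1.92 / 0.879691 = 2.182585
|H| = 1 / sqrt(1 + 4.763677) = 0.4165337
|H|_dB = 20*log10(0.4165337) = -7.61 dB

fc = 0.879691 Hz; |H(1.92 Hz)| = -7.61 dB


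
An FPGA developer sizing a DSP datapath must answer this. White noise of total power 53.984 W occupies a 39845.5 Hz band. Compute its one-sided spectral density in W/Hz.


Power spectral density:
PSD = P / BW
    = 53.984 / 39845.5
    = 0.00135483 W/Hz

0.00135483 W/Hz


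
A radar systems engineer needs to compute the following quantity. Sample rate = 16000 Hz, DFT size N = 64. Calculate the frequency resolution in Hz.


DFT frequency resolution:
df = fs / N
   = 16000 / 64
   = 250.0 Hz

250.0 Hz


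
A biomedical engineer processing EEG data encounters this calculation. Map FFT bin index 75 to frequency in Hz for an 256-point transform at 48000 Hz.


Frequency of DFT bin k:
f_k = k * fs / N
    = 75 * 48000 / 256
    = 3600000 / 256
    = 14062.5 Hz

14062.5 Hz


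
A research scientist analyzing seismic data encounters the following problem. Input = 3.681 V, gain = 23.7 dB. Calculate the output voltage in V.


Output voltage from dB gain:
V_out = V_in * 10^(gain_dB / 20)
      = 3.681 * 10^(23.7 / 20)
      = 3.681 * 15.310875
      = 56.3593 V

56.3593 V


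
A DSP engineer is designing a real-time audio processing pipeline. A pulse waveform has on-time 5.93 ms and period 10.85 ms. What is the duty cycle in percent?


Duty cycle as a percentage:
DC = (t_on / T) * 100
   = (5.93 / 10.85) * 100
   = 0.546544 * 100
   = 54.65 %

54.65 %


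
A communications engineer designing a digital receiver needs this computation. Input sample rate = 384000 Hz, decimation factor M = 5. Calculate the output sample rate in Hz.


Decimation reduces the sample rate:
fs_out = fs_in / M
       = 384000 / 5
       = 76800.0 Hz

76800.0 Hz


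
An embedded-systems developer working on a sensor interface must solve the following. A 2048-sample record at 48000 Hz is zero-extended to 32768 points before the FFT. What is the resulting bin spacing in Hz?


Frequency resolution after zero-padding:
N_padded = 2048 * 16 = 32768
df = fs / N_padded
   = 48000 / 32768
   = 1.4648 Hz

1.4648 Hz


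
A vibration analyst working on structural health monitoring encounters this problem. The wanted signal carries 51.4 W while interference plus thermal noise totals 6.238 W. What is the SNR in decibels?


SNR in decibels:
SNR = 10 * log10(Ps / Pn)
    = 10 * log10(51.4 / 6.238)
    = 10 * log10(8.2398)
    = 10 * 0.9159
    = 9.16 dB

9.16 dB


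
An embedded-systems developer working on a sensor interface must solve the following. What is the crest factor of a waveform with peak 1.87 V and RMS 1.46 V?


Crest factor is the ratio of peak to RMS:
CF = V_peak / V_rms
   = 1.87 / 1.46
   = 1.2808

1.2808


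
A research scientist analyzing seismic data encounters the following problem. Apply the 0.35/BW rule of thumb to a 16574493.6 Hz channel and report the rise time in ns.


Rise time from bandwidth relationship:
tr = 0.35 / BW
   = 0.35 / 16574493.6
   = 2.111678392e-08 s
   = 21.1168 ns

21.1168 ns


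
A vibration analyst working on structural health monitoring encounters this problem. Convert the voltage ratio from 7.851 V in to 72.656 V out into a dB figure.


Voltage gain in dB:
G = 20 * log10(Vout / Vin)
  = 20 * log10(72.656 / 7.851)
  = 20 * log10(9.254363)
  = 20 * 0.966347
  = 19.33 dB

19.33 dB


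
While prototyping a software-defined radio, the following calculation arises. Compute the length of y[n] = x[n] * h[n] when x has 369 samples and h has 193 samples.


Linear convolution output length:
L = N + M - 1
  = 369 + 193 - 1
  = 561 samples

561


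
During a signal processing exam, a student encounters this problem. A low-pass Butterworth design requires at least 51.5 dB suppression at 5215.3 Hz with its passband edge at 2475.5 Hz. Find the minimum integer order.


Butterworth filter order formula:
n = log10(10^(A/10) - 1) / (2 * log10(f_stop/f_pass))
10^(51.5/10) - 1 = 141252.7545
f_stop/f_pass = 5215.3 / 2475.5 = 2.1068
n = 7.9569 -> ceil = 8

8


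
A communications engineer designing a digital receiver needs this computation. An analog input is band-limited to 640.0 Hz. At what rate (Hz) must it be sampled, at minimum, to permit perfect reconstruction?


The Nyquist rate is twice the maximum frequency component.
fs_min = 2 * fmax
      = 2 * 640.0
      = 1280.0 Hz

1280.0


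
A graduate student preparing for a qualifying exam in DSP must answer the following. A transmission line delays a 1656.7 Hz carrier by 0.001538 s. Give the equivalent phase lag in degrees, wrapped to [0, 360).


Phase shift from frequency and time delay:
phi = 360 * f * t_delay
    = 360 * 1656.7 * 0.001538
    = 917.28 degrees
    mod 360 = 197.28 degrees

197.28 degrees


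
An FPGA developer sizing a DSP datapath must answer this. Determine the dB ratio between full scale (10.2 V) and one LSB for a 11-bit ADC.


Dynamic range from full-scale to LSB:
V_min = V_max / 2^bits = 10.2 / 2^11
DR = 20 * log10(V_max / V_min)
   = 20 * log10(2^11)
   = 20 * 11 * log10(2)
   = 66.23 dB

66.23 dB


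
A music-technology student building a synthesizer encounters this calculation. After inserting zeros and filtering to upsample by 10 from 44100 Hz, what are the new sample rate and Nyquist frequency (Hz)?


Step 1 — output sample rate after interpolation by L:
fs_out = L * fs_in = 10 * 44100 = 441000 Hz

Step 2 — Nyquist frequency of the output stream:
f_Nyq = fs_out / 2 = 441000 / 2 = 220500.0 Hz

fs_out = 441000 Hz; f_Nyquist = 220500.0 Hz


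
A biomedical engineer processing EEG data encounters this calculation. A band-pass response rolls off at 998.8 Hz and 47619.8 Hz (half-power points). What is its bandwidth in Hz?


Bandwidth is the difference of -3dB frequencies:
BW = f_high - f_low
   = 47619.8 - 998.8
   = 46621.0 Hz

46621.0 Hz


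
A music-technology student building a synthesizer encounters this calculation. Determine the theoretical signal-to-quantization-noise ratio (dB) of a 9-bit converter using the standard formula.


Theoretical SNR for a full-scale sinusoid:
SNR = 6.02 * N + 1.76
    = 6.02 * 9 + 1.76
    = 54.18 + 1.76
    = 55.94 dB

55.94 dB


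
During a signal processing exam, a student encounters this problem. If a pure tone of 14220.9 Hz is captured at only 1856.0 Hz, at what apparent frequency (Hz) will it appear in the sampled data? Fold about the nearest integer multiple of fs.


Compute the nearest integer multiple of fs to the signal:
n = round(14220.9 / 1856.0) = 8
f_alias = |14220.9 - 8 * 1856.0|
        = |14220.9 - 14848.0|
        = 627.1 Hz

627.1


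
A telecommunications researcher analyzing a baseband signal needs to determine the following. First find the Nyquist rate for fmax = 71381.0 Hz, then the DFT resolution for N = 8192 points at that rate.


Step 1 — Nyquist sampling rate:
fs = 2 * fmax = 2 * 71381.0 = 142762.0 Hz

Step 2 — DFT bin spacing:
df = fs / N = 142762.0 / 8192 = 17.427 Hz

17.427 Hz


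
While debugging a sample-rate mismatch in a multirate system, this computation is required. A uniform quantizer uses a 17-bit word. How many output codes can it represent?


Number of quantization levels = 2^N
= 2^17
= 131072

131072


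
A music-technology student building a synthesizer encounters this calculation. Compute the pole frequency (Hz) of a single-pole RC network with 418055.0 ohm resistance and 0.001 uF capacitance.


Cutoff frequency of a first-order RC filter:
fc = 1 / (2 * pi * R * C)
C = 0.001 uF = 1e-09 F
fc = 1 / (2 * pi * 418055.0 * 1e-09)
   = 1 / 0.002626717033593
   = 380.70336 Hz

380.70336 Hz


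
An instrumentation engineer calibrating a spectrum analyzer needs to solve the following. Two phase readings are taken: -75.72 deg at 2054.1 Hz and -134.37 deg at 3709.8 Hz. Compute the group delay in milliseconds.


Group delay from phase difference:
tau = -d(phi)/d(omega)
d(phi) = -58.65 deg = -1.023636 rad
d(omega) = 2*pi*(3709.8 - 2054.1) = 10403.0699 rad/s
tau = -(-1.023636) / 10403.0699
    = 0.0984 ms

0.0984 ms


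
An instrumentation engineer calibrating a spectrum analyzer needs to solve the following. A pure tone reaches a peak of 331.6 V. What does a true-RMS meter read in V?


RMS voltage for a sinusoidal waveform:
V_rms = V_peak / sqrt(2)
      = 331.6 / 1.414214
      = 234.477 V

234.477 V


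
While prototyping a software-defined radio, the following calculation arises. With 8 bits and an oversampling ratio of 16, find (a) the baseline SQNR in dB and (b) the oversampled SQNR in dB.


Step 1 — baseline SQNR at Nyquist:
SQNR_base = 6.02*N + 1.76
          = 6.02*8 + 1.76
          = 49.92 dB

Step 2 — oversampling processing gain:
G = 10*log10(OSR) = 10*log10(16) = 12.04 dB

Step 3 — total:
SQNR_total = 49.92 + 12.04 = 61.96 dB

Base SQNR = 49.92 dB; oversampled SQNR = 61.96 dB


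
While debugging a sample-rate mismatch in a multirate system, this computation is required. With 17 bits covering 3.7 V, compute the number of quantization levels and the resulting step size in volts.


Step 1 — number of quantization levels:
L = 2^N = 2^17 = 131072

Step 2 — LSB step size:
delta = Vfs / L
      = 3.7 / 131072
      = 2.823e-05 V

Levels = 131072; step size = 2.823e-05 V


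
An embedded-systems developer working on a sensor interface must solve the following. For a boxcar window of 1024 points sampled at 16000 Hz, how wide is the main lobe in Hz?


Main lobe width for a rectangular window:
Width = 2 * fs / N
      = 2 * 16000 / 1024
      = 32000 / 1024
      = 31.25 Hz

31.25 Hz


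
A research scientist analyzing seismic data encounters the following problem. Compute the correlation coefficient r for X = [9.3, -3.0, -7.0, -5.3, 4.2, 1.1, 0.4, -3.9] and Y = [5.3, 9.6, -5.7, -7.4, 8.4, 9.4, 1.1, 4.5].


Pearson correlation coefficient (population):
r = cov(X,Y) / (std(X) * std(Y))
Mean X = -0.525, Mean Y = 3.15
Cov(X,Y) = 17.66875
Std(X) = 5.057111, Std(Y) = 6.209871
r = 0.5626

0.5626


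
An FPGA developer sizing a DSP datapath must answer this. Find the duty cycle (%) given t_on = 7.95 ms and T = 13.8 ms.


Duty cycle as a percentage:
DC = (t_on / T) * 100
   = (7.95 / 13.8) * 100
   = 0.576087 * 100
   = 57.61 %

57.61 %


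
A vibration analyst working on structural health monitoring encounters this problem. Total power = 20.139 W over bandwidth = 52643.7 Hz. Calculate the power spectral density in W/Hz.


Power spectral density:
PSD = P / BW
    = 20.139 / 52643.7
    = 0.00038255 W/Hz

0.00038255 W/Hz


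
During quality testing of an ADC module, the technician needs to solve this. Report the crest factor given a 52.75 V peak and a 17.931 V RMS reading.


Crest factor is the ratio of peak to RMS:
CF = V_peak / V_rms
   = 52.75 / 17.931
   = 2.9418

2.9418


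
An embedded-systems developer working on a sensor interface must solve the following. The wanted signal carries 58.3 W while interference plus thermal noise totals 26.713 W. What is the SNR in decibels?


SNR in decibels:
SNR = 10 * log10(Ps / Pn)
    = 10 * log10(58.3 / 26.713)
    = 10 * log10(2.1825)
    = 10 * 0.3389
    = 3.39 dB

3.39 dB


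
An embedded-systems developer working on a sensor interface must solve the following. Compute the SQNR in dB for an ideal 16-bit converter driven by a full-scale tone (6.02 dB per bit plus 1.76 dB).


Theoretical SNR for a full-scale sinusoid:
SNR = 6.02 * N + 1.76
    = 6.02 * 16 + 1.76
    = 96.32 + 1.76
    = 98.08 dB

98.08 dB


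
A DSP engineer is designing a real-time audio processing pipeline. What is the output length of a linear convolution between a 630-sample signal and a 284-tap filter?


Linear convolution output length:
L = N + M - 1
  = 630 + 284 - 1
  = 913 samples

913


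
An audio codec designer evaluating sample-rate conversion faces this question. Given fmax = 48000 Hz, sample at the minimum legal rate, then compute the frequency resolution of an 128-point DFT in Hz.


Step 1 — Nyquist sampling rate:
fs = 2 * fmax = 2 * 48000 = 96000 Hz

Step 2 — DFT bin spacing:
df = fs / N = 96000 / 128 = 750.0 Hz

750.0 Hz


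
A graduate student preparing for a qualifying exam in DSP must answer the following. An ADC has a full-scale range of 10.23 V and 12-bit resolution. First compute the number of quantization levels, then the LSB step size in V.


Step 1 — number of quantization levels:
L = 2^N = 2^12 = 4096

Step 2 — LSB step size:
delta = Vfs / L
      = 10.23 / 4096
      = 0.00249756 V

Levels = 4096; step size = 0.00249756 V


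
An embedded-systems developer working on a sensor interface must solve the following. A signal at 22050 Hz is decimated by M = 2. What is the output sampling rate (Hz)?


Decimation reduces the sample rate:
fs_out = fs_in / M
       = 22050 / 2
       = 11025.0 Hz

11025.0 Hz
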